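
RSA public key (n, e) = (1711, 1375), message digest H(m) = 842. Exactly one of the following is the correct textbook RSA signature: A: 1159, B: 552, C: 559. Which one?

B

Candidate A: Squares mod 1711: 1159^1≡1159, 1159^2≡146, 1159^4≡784, 1159^8≡407, 1159^16≡1393, 1159^32≡175, 1159^64≡1538, 1159^128≡842, 1159^256≡610, 1159^512≡813, 1159^1024≡523; 1375 = 1024 + 256 + 64 + 16 + 8 + 4 + 2 + 1, so 1159^1375 ≡ 523·610·1538·1393·407·784·146·1159 ≡ 869 (mod 1711)
Candidate B: Squares mod 1711: 552^1≡552, 552^2≡146, 552^4≡784, 552^8≡407, 552^16≡1393, 552^32≡175, 552^64≡1538, 552^128≡842, 552^256≡610, 552^512≡813, 552^1024≡523; 1375 = 1024 + 256 + 64 + 16 + 8 + 4 + 2 + 1, so 552^1375 ≡ 523·610·1538·1393·407·784·146·552 ≡ 842 (mod 1711)
  → matches H(m) = 842
Candidate C: Squares mod 1711: 559^1≡559, 559^2≡1079, 559^4≡761, 559^8≡803, 559^16≡1473, 559^32≡181, 559^64≡252, 559^128≡197, 559^256≡1167, 559^512≡1644, 559^1024≡1067; 1375 = 1024 + 256 + 64 + 16 + 8 + 4 + 2 + 1, so 559^1375 ≡ 1067·1167·252·1473·803·761·1079·559 ≡ 1672 (mod 1711)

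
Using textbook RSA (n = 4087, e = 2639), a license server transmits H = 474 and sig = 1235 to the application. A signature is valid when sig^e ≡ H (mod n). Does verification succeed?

sig^2639 mod 4087 = 2985
2985 ≠ 474, so verification fails.

fails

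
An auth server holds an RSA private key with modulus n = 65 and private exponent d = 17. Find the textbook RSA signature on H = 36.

56

H^2 ≡ 36^2 = 1296 ≡ 61
H^4 ≡ 61^2 = 3721 ≡ 16
H^8 ≡ 16^2 = 256 ≡ 61
H^16 ≡ 61^2 = 3721 ≡ 16
17 = 16 + 1, so H^17 ≡ 16·36 ≡ 56 (mod 65)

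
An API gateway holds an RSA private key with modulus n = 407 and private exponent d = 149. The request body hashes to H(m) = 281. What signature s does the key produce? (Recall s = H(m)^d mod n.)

13

Squares mod 407: (H(m))^1≡281, (H(m))^2≡3, (H(m))^4≡9, (H(m))^8≡81, (H(m))^16≡49, (H(m))^32≡366, (H(m))^64≡53, (H(m))^128≡367
149 = 128 + 16 + 4 + 1, so (H(m))^149 ≡ 367·49·9·281 ≡ 13 (mod 407)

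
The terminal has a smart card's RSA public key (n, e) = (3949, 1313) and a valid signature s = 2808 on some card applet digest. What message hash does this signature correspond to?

2150

Squares mod 3949: s^1≡2808, s^2≡2660, s^4≡2941, s^8≡1171, s^16≡938, s^32≡3166, s^64≡994, s^128≡786, s^256≡1752, s^512≡1131, s^1024≡3634
1313 = 1024 + 256 + 32 + 1, so s^1313 ≡ 3634·1752·3166·2808 ≡ 2150 (mod 3949)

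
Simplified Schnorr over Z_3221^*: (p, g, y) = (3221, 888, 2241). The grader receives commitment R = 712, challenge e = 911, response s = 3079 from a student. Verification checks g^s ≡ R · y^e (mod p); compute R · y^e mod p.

467

2241^911 mod 3221 = 729
R · y^e ≡ 712·729 = 519048 ≡ 467 (mod 3221)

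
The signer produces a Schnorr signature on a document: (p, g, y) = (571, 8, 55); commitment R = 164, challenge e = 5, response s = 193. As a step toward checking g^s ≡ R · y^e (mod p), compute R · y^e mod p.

Squares mod 571: 55^1≡55, 55^2≡170, 55^4≡350
5 = 4 + 1, so 55^5 ≡ 350·55 ≡ 407 (mod 571)
R · y^e ≡ 164·407 = 66748 ≡ 512 (mod 571)

512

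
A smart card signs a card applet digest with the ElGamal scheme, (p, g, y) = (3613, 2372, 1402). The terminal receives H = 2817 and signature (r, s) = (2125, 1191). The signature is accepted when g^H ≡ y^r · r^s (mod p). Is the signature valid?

Left side g^H mod p:
2372^2 = 5626384 ≡ 943
2372^4 ≡ 943^2 = 889249 ≡ 451
2372^8 ≡ 451^2 = 203401 ≡ 1073
2372^16 ≡ 1073^2 = 1151329 ≡ 2395
2372^32 ≡ 2395^2 = 5736025 ≡ 2194
2372^64 ≡ 2194^2 = 4813636 ≡ 1120
2372^128 ≡ 1120^2 = 1254400 ≡ 689
2372^256 ≡ 689^2 = 474721 ≡ 1418
2372^512 ≡ 1418^2 = 2010724 ≡ 1896
2372^1024 ≡ 1896^2 = 3594816 ≡ 3494
2372^2048 ≡ 3494^2 = 12208036 ≡ 3322
2817 = 2048 + 512 + 256 + 1, so 2372^2817 ≡ 3322·1896·1418·2372 ≡ 2422 (mod 3613)
Right side y^r · r^s mod p:
1402^2 = 1965604 ≡ 132
1402^4 ≡ 132^2 = 17424 ≡ 2972
1402^8 ≡ 2972^2 = 8832784 ≡ 2612
1402^16 ≡ 2612^2 = 6822544 ≡ 1200
1402^32 ≡ 1200^2 = 1440000 ≡ 2026
1402^64 ≡ 2026^2 = 4104676 ≡ 308
1402^128 ≡ 308^2 = 94864 ≡ 926
1402^256 ≡ 926^2 = 857476 ≡ 1195
1402^512 ≡ 1195^2 = 1428025 ≡ 890
1402^1024 ≡ 890^2 = 792100 ≡ 853
1402^2048 ≡ 853^2 = 727609 ≡ 1396
2125 = 2048 + 64 + 8 + 4 + 1, so 1402^2125 ≡ 1396·308·2612·2972·1402 ≡ 2386 (mod 3613)
2125^2 = 4515625 ≡ 2988
2125^4 ≡ 2988^2 = 8928144 ≡ 421
2125^8 ≡ 421^2 = 177241 ≡ 204
2125^16 ≡ 204^2 = 41616 ≡ 1873
2125^32 ≡ 1873^2 = 3508129 ≡ 3519
2125^64 ≡ 3519^2 = 12383361 ≡ 1610
2125^128 ≡ 1610^2 = 2592100 ≡ 1579
2125^256 ≡ 1579^2 = 2493241 ≡ 271
2125^512 ≡ 271^2 = 73441 ≡ 1181
2125^1024 ≡ 1181^2 = 1394761 ≡ 143
1191 = 1024 + 128 + 32 + 4 + 2 + 1, so 2125^1191 ≡ 143·1579·3519·421·2988·2125 ≡ 2510 (mod 3613)
2386·2510 = 5988860 ≡ 2119 (mod 3613)
2422 ≠ 2119, so verification fails.

invalid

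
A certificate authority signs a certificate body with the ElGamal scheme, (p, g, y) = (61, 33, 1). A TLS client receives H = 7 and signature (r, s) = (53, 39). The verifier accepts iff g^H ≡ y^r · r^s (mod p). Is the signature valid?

valid

Left side g^H mod p:
33^2 = 1089 ≡ 52
33^4 ≡ 52^2 = 2704 ≡ 20
7 = 4 + 2 + 1, so 33^7 ≡ 20·52·33 ≡ 38 (mod 61)
Right side y^r · r^s mod p:
1^2 = 1
1^4 ≡ 1^2 = 1
1^8 ≡ 1^2 = 1
1^16 ≡ 1^2 = 1
1^32 ≡ 1^2 = 1
53 = 32 + 16 + 4 + 1, so 1^53 ≡ 1·1·1·1 ≡ 1 (mod 61)
53^2 = 2809 ≡ 3
53^4 ≡ 3^2 = 9
53^8 ≡ 9^2 = 81 ≡ 20
53^16 ≡ 20^2 = 400 ≡ 34
53^32 ≡ 34^2 = 1156 ≡ 58
39 = 32 + 4 + 2 + 1, so 53^39 ≡ 58·9·3·53 ≡ 38 (mod 61)
1·38 = 38 ≡ 38 (mod 61)
38 ≡ 38 (mod 61), so the signature is genuine.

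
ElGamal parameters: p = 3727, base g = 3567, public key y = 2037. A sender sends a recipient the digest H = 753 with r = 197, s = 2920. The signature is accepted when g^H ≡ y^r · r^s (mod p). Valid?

no

Left side g^H mod p:
3567^2 = 12723489 ≡ 3238
3567^4 ≡ 3238^2 = 10484644 ≡ 593
3567^8 ≡ 593^2 = 351649 ≡ 1311
3567^16 ≡ 1311^2 = 1718721 ≡ 574
3567^32 ≡ 574^2 = 329476 ≡ 1500
3567^64 ≡ 1500^2 = 2250000 ≡ 2619
3567^128 ≡ 2619^2 = 6859161 ≡ 1481
3567^256 ≡ 1481^2 = 2193361 ≡ 1885
3567^512 ≡ 1885^2 = 3553225 ≡ 1394
753 = 512 + 128 + 64 + 32 + 16 + 1, so 3567^753 ≡ 1394·1481·2619·1500·574·3567 ≡ 697 (mod 3727)
Right side y^r · r^s mod p:
2037^2 = 4149369 ≡ 1218
2037^4 ≡ 1218^2 = 1483524 ≡ 178
2037^8 ≡ 178^2 = 31684 ≡ 1868
2037^16 ≡ 1868^2 = 3489424 ≡ 952
2037^32 ≡ 952^2 = 906304 ≡ 643
2037^64 ≡ 643^2 = 413449 ≡ 3479
2037^128 ≡ 3479^2 = 12103441 ≡ 1872
197 = 128 + 64 + 4 + 1, so 2037^197 ≡ 1872·3479·178·2037 ≡ 1872 (mod 3727)
197^2 = 38809 ≡ 1539
197^4 ≡ 1539^2 = 2368521 ≡ 1876
197^8 ≡ 1876^2 = 3519376 ≡ 1088
197^16 ≡ 1088^2 = 1183744 ≡ 2285
197^32 ≡ 2285^2 = 5221225 ≡ 3425
197^64 ≡ 3425^2 = 11730625 ≡ 1756
197^128 ≡ 1756^2 = 3083536 ≡ 1307
197^256 ≡ 1307^2 = 1708249 ≡ 1283
197^512 ≡ 1283^2 = 1646089 ≡ 2482
197^1024 ≡ 2482^2 = 6160324 ≡ 3320
197^2048 ≡ 3320^2 = 11022400 ≡ 1661
2920 = 2048 + 512 + 256 + 64 + 32 + 8, so 197^2920 ≡ 1661·2482·1283·1756·3425·1088 ≡ 3466 (mod 3727)
1872·3466 = 6488352 ≡ 3372 (mod 3727)
697 ≠ 3372, so verification fails.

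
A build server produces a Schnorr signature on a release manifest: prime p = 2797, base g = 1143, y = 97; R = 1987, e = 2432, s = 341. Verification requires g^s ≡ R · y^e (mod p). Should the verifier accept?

reject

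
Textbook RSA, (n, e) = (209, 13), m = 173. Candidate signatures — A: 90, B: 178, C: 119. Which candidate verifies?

A

Candidate A: Squares mod 209: 90^1≡90, 90^2≡158, 90^4≡93, 90^8≡80; 13 = 8 + 4 + 1, so 90^13 ≡ 80·93·90 ≡ 173 (mod 209)
  → matches m = 173
Candidate B: Squares mod 209: 178^1≡178, 178^2≡125, 178^4≡159, 178^8≡201; 13 = 8 + 4 + 1, so 178^13 ≡ 201·159·178 ≡ 140 (mod 209)
Candidate C: Squares mod 209: 119^1≡119, 119^2≡158, 119^4≡93, 119^8≡80; 13 = 8 + 4 + 1, so 119^13 ≡ 80·93·119 ≡ 36 (mod 209)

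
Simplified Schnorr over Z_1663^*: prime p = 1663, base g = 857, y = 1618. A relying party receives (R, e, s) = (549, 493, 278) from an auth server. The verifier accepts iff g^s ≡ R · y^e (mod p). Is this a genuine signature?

forged

g^s mod p:
857^2 = 734449 ≡ 1066
857^4 ≡ 1066^2 = 1136356 ≡ 527
857^8 ≡ 527^2 = 277729 ≡ 8
857^16 ≡ 8^2 = 64
857^32 ≡ 64^2 = 4096 ≡ 770
857^64 ≡ 770^2 = 592900 ≡ 872
857^128 ≡ 872^2 = 760384 ≡ 393
857^256 ≡ 393^2 = 154449 ≡ 1453
278 = 256 + 16 + 4 + 2, so 857^278 ≡ 1453·64·527·1066 ≡ 857 (mod 1663)
R · y^e mod p:
1618^2 = 2617924 ≡ 362
1618^4 ≡ 362^2 = 131044 ≡ 1330
1618^8 ≡ 1330^2 = 1768900 ≡ 1131
1618^16 ≡ 1131^2 = 1279161 ≡ 314
1618^32 ≡ 314^2 = 98596 ≡ 479
1618^64 ≡ 479^2 = 229441 ≡ 1610
1618^128 ≡ 1610^2 = 2592100 ≡ 1146
1618^256 ≡ 1146^2 = 1313316 ≡ 1209
493 = 256 + 128 + 64 + 32 + 8 + 4 + 1, so 1618^493 ≡ 1209·1146·1610·479·1131·1330·1618 ≡ 527 (mod 1663)
549·527 = 289323 ≡ 1624 (mod 1663)
857 ≠ 1624; the check fails.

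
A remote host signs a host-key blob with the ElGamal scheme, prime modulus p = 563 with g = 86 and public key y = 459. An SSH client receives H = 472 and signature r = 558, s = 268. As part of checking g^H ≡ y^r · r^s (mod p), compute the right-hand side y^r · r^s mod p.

459^2 = 210681 ≡ 119
459^4 ≡ 119^2 = 14161 ≡ 86
459^8 ≡ 86^2 = 7396 ≡ 77
459^16 ≡ 77^2 = 5929 ≡ 299
459^32 ≡ 299^2 = 89401 ≡ 447
459^64 ≡ 447^2 = 199809 ≡ 507
459^128 ≡ 507^2 = 257049 ≡ 321
459^256 ≡ 321^2 = 103041 ≡ 12
459^512 ≡ 12^2 = 144
558 = 512 + 32 + 8 + 4 + 2, so 459^558 ≡ 144·447·77·86·119 ≡ 491 (mod 563)
558^2 = 311364 ≡ 25
558^4 ≡ 25^2 = 625 ≡ 62
558^8 ≡ 62^2 = 3844 ≡ 466
558^16 ≡ 466^2 = 217156 ≡ 401
558^32 ≡ 401^2 = 160801 ≡ 346
558^64 ≡ 346^2 = 119716 ≡ 360
558^128 ≡ 360^2 = 129600 ≡ 110
558^256 ≡ 110^2 = 12100 ≡ 277
268 = 256 + 8 + 4, so 558^268 ≡ 277·466·62 ≡ 39 (mod 563)
y^r · r^s ≡ 491·39 = 19149 ≡ 7 (mod 563)

7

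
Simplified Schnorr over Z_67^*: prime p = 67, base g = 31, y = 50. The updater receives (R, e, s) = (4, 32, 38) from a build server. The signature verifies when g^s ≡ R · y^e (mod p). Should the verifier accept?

g^s mod p:
31^2 = 961 ≡ 23
31^4 ≡ 23^2 = 529 ≡ 60
31^8 ≡ 60^2 = 3600 ≡ 49
31^16 ≡ 49^2 = 2401 ≡ 56
31^32 ≡ 56^2 = 3136 ≡ 54
38 = 32 + 4 + 2, so 31^38 ≡ 54·60·23 ≡ 16 (mod 67)
R · y^e mod p:
50^2 = 2500 ≡ 21
50^4 ≡ 21^2 = 441 ≡ 39
50^8 ≡ 39^2 = 1521 ≡ 47
50^16 ≡ 47^2 = 2209 ≡ 65
50^32 ≡ 65^2 = 4225 ≡ 4
4·4 = 16 ≡ 16 (mod 67)
16 ≡ 16 (mod 67); signature holds.

accept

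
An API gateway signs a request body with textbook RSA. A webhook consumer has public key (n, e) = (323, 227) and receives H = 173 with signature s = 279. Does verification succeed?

passes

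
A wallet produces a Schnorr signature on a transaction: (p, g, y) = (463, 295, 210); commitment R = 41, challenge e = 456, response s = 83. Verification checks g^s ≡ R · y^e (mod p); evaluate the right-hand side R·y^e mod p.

210^2 = 44100 ≡ 115
210^4 ≡ 115^2 = 13225 ≡ 261
210^8 ≡ 261^2 = 68121 ≡ 60
210^16 ≡ 60^2 = 3600 ≡ 359
210^32 ≡ 359^2 = 128881 ≡ 167
210^64 ≡ 167^2 = 27889 ≡ 109
210^128 ≡ 109^2 = 11881 ≡ 306
210^256 ≡ 306^2 = 93636 ≡ 110
456 = 256 + 128 + 64 + 8, so 210^456 ≡ 110·306·109·60 ≡ 272 (mod 463)
R · y^e ≡ 41·272 = 11152 ≡ 40 (mod 463)

40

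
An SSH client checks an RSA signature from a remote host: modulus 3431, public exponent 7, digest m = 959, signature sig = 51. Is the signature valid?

invalid

sig^2 ≡ 51^2 = 2601
sig^4 ≡ 2601^2 = 6765201 ≡ 2700
7 = 4 + 2 + 1, so sig^7 ≡ 2700·2601·51 ≡ 2472 (mod 3431)
sig^7 mod 3431 = 2472, but m = 959.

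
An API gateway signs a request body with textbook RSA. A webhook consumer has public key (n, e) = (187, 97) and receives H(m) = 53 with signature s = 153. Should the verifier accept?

reject

s^2 ≡ 153^2 = 23409 ≡ 34
s^4 ≡ 34^2 = 1156 ≡ 34
s^8 ≡ 34^2 = 1156 ≡ 34
s^16 ≡ 34^2 = 1156 ≡ 34
s^32 ≡ 34^2 = 1156 ≡ 34
s^64 ≡ 34^2 = 1156 ≡ 34
97 = 64 + 32 + 1, so s^97 ≡ 34·34·153 ≡ 153 (mod 187)
The recovered value 153 does not match the digest 53.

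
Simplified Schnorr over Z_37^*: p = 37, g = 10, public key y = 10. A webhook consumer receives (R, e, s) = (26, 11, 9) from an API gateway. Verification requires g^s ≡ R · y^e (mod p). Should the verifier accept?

g^s mod p:
Squares mod 37: 10^1≡10, 10^2≡26, 10^4≡10, 10^8≡26
9 = 8 + 1, so 10^9 ≡ 26·10 ≡ 1 (mod 37)
R · y^e mod p:
Squares mod 37: 10^1≡10, 10^2≡26, 10^4≡10, 10^8≡26
11 = 8 + 2 + 1, so 10^11 ≡ 26·26·10 ≡ 26 (mod 37)
26·26 = 676 ≡ 10 (mod 37)
1 ≠ 10; the check fails.

reject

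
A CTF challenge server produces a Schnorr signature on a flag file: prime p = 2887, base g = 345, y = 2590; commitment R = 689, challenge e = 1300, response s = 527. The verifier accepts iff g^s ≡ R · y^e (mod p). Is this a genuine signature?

forged

g^s mod p:
Squares mod 2887: 345^1≡345, 345^2≡658, 345^4≡2801, 345^8≡1622, 345^16≡827, 345^32≡2597, 345^64≡377, 345^128≡666, 345^256≡1845, 345^512≡252
527 = 512 + 8 + 4 + 2 + 1, so 345^527 ≡ 252·1622·2801·658·345 ≡ 2512 (mod 2887)
R · y^e mod p:
Squares mod 2887: 2590^1≡2590, 2590^2≡1599, 2590^4≡1806, 2590^8≡2213, 2590^16≡1017, 2590^32≡743, 2590^64≡632, 2590^128≡1018, 2590^256≡2778, 2590^512≡333, 2590^1024≡1183
1300 = 1024 + 256 + 16 + 4, so 2590^1300 ≡ 1183·2778·1017·1806 ≡ 343 (mod 2887)
689·343 = 236327 ≡ 2480 (mod 2887)
2512 ≠ 2480; the check fails.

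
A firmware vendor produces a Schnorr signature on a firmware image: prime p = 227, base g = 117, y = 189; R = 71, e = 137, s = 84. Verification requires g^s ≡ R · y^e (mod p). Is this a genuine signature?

forged

g^s mod p:
117^2 = 13689 ≡ 69
117^4 ≡ 69^2 = 4761 ≡ 221
117^8 ≡ 221^2 = 48841 ≡ 36
117^16 ≡ 36^2 = 1296 ≡ 161
117^32 ≡ 161^2 = 25921 ≡ 43
117^64 ≡ 43^2 = 1849 ≡ 33
84 = 64 + 16 + 4, so 117^84 ≡ 33·161·221 ≡ 129 (mod 227)
R · y^e mod p:
189^2 = 35721 ≡ 82
189^4 ≡ 82^2 = 6724 ≡ 141
189^8 ≡ 141^2 = 19881 ≡ 132
189^16 ≡ 132^2 = 17424 ≡ 172
189^32 ≡ 172^2 = 29584 ≡ 74
189^64 ≡ 74^2 = 5476 ≡ 28
189^128 ≡ 28^2 = 784 ≡ 103
137 = 128 + 8 + 1, so 189^137 ≡ 103·132·189 ≡ 4 (mod 227)
71·4 = 284 ≡ 57 (mod 227)
129 ≠ 57; the check fails.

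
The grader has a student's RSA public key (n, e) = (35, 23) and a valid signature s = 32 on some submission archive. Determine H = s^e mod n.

23

Squares mod 35: s^1≡32, s^2≡9, s^4≡11, s^8≡16, s^16≡11
23 = 16 + 4 + 2 + 1, so s^23 ≡ 11·11·9·32 ≡ 23 (mod 35)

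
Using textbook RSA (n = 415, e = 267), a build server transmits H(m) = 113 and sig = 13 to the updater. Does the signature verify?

does not verify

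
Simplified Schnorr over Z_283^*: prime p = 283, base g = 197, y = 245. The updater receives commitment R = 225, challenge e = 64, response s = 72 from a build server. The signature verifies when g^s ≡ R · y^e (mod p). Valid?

g^s mod p:
Squares mod 283: 197^1≡197, 197^2≡38, 197^4≡29, 197^8≡275, 197^16≡64, 197^32≡134, 197^64≡127
72 = 64 + 8, so 197^72 ≡ 127·275 ≡ 116 (mod 283)
R · y^e mod p:
Squares mod 283: 245^1≡245, 245^2≡29, 245^4≡275, 245^8≡64, 245^16≡134, 245^32≡127, 245^64≡281
245^64 ≡ 281 (mod 283)
225·281 = 63225 ≡ 116 (mod 283)
116 ≡ 116 (mod 283); signature holds.

yes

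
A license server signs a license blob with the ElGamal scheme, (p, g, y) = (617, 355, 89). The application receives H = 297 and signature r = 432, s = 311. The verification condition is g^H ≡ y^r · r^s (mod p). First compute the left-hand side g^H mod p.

355^2 = 126025 ≡ 157
355^4 ≡ 157^2 = 24649 ≡ 586
355^8 ≡ 586^2 = 343396 ≡ 344
355^16 ≡ 344^2 = 118336 ≡ 489
355^32 ≡ 489^2 = 239121 ≡ 342
355^64 ≡ 342^2 = 116964 ≡ 351
355^128 ≡ 351^2 = 123201 ≡ 418
355^256 ≡ 418^2 = 174724 ≡ 113
297 = 256 + 32 + 8 + 1, so 355^297 ≡ 113·342·344·355 ≡ 478 (mod 617)

478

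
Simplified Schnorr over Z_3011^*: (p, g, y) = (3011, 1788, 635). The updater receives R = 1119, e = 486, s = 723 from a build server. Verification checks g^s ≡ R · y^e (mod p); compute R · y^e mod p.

2313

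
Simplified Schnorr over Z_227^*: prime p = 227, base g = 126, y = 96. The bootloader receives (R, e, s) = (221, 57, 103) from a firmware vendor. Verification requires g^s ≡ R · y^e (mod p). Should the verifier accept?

g^s mod p:
126^2 = 15876 ≡ 213
126^4 ≡ 213^2 = 45369 ≡ 196
126^8 ≡ 196^2 = 38416 ≡ 53
126^16 ≡ 53^2 = 2809 ≡ 85
126^32 ≡ 85^2 = 7225 ≡ 188
126^64 ≡ 188^2 = 35344 ≡ 159
103 = 64 + 32 + 4 + 2 + 1, so 126^103 ≡ 159·188·196·213·126 ≡ 67 (mod 227)
R · y^e mod p:
96^2 = 9216 ≡ 136
96^4 ≡ 136^2 = 18496 ≡ 109
96^8 ≡ 109^2 = 11881 ≡ 77
96^16 ≡ 77^2 = 5929 ≡ 27
96^32 ≡ 27^2 = 729 ≡ 48
57 = 32 + 16 + 8 + 1, so 96^57 ≡ 48·27·77·96 ≡ 178 (mod 227)
221·178 = 39338 ≡ 67 (mod 227)
67 ≡ 67 (mod 227); signature holds.

accept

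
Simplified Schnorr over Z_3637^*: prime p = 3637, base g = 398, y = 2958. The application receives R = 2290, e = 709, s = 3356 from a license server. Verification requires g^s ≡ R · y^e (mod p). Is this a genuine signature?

genuine

g^s mod p:
398^2 = 158404 ≡ 2013
398^4 ≡ 2013^2 = 4052169 ≡ 551
398^8 ≡ 551^2 = 303601 ≡ 1730
398^16 ≡ 1730^2 = 2992900 ≡ 3286
398^32 ≡ 3286^2 = 10797796 ≡ 3180
398^64 ≡ 3180^2 = 10112400 ≡ 1540
398^128 ≡ 1540^2 = 2371600 ≡ 276
398^256 ≡ 276^2 = 76176 ≡ 3436
398^512 ≡ 3436^2 = 11806096 ≡ 394
398^1024 ≡ 394^2 = 155236 ≡ 2482
398^2048 ≡ 2482^2 = 6160324 ≡ 2883
3356 = 2048 + 1024 + 256 + 16 + 8 + 4, so 398^3356 ≡ 2883·2482·3436·3286·1730·551 ≡ 2554 (mod 3637)
R · y^e mod p:
2958^2 = 8749764 ≡ 2779
2958^4 ≡ 2779^2 = 7722841 ≡ 1490
2958^8 ≡ 1490^2 = 2220100 ≡ 1530
2958^16 ≡ 1530^2 = 2340900 ≡ 2309
2958^32 ≡ 2309^2 = 5331481 ≡ 3276
2958^64 ≡ 3276^2 = 10732176 ≡ 3026
2958^128 ≡ 3026^2 = 9156676 ≡ 2347
2958^256 ≡ 2347^2 = 5508409 ≡ 1991
2958^512 ≡ 1991^2 = 3964081 ≡ 3388
709 = 512 + 128 + 64 + 4 + 1, so 2958^709 ≡ 3388·2347·3026·1490·2958 ≡ 3492 (mod 3637)
2290·3492 = 7996680 ≡ 2554 (mod 3637)
2554 ≡ 2554 (mod 3637); signature holds.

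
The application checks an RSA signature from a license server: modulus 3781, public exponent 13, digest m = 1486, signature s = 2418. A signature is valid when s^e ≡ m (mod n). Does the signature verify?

does not verify

Squares mod 3781: s^1≡2418, s^2≡1298, s^4≡2259, s^8≡2512
13 = 8 + 4 + 1, so s^13 ≡ 2512·2259·2418 ≡ 2297 (mod 3781)
2297 ≠ 1486, so verification fails.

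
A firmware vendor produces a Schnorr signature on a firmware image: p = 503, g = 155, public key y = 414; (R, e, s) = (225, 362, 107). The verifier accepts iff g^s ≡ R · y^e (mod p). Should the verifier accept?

accept

g^s mod p:
155^107 mod 503 = 182
R · y^e mod p:
414^362 mod 503 = 126
225·126 = 28350 ≡ 182 (mod 503)
182 ≡ 182 (mod 503); signature holds.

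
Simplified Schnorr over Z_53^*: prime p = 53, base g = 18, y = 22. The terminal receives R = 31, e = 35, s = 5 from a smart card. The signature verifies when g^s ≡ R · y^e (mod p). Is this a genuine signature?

forged

g^s mod p:
18^2 = 324 ≡ 6
18^4 ≡ 6^2 = 36
5 = 4 + 1, so 18^5 ≡ 36·18 ≡ 12 (mod 53)
R · y^e mod p:
22^2 = 484 ≡ 7
22^4 ≡ 7^2 = 49
22^8 ≡ 49^2 = 2401 ≡ 16
22^16 ≡ 16^2 = 256 ≡ 44
22^32 ≡ 44^2 = 1936 ≡ 28
35 = 32 + 2 + 1, so 22^35 ≡ 28·7·22 ≡ 19 (mod 53)
31·19 = 589 ≡ 6 (mod 53)
12 ≠ 6; the check fails.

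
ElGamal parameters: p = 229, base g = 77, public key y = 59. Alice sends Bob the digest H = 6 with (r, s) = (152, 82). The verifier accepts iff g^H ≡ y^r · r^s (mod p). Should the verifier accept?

accept

Left side g^H mod p:
77^2 = 5929 ≡ 204
77^4 ≡ 204^2 = 41616 ≡ 167
6 = 4 + 2, so 77^6 ≡ 167·204 ≡ 176 (mod 229)
Right side y^r · r^s mod p:
59^2 = 3481 ≡ 46
59^4 ≡ 46^2 = 2116 ≡ 55
59^8 ≡ 55^2 = 3025 ≡ 48
59^16 ≡ 48^2 = 2304 ≡ 14
59^32 ≡ 14^2 = 196
59^64 ≡ 196^2 = 38416 ≡ 173
59^128 ≡ 173^2 = 29929 ≡ 159
152 = 128 + 16 + 8, so 59^152 ≡ 159·14·48 ≡ 134 (mod 229)
152^2 = 23104 ≡ 204
152^4 ≡ 204^2 = 41616 ≡ 167
152^8 ≡ 167^2 = 27889 ≡ 180
152^16 ≡ 180^2 = 32400 ≡ 111
152^32 ≡ 111^2 = 12321 ≡ 184
152^64 ≡ 184^2 = 33856 ≡ 193
82 = 64 + 16 + 2, so 152^82 ≡ 193·111·204 ≡ 56 (mod 229)
134·56 = 7504 ≡ 176 (mod 229)
176 ≡ 176 (mod 229), so the signature is genuine.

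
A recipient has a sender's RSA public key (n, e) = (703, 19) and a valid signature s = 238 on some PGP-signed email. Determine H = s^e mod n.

238

s^2 ≡ 238^2 = 56644 ≡ 404
s^4 ≡ 404^2 = 163216 ≡ 120
s^8 ≡ 120^2 = 14400 ≡ 340
s^16 ≡ 340^2 = 115600 ≡ 308
19 = 16 + 2 + 1, so s^19 ≡ 308·404·238 ≡ 238 (mod 703)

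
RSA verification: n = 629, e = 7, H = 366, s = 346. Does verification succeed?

s^2 ≡ 346^2 = 119716 ≡ 206
s^4 ≡ 206^2 = 42436 ≡ 293
7 = 4 + 2 + 1, so s^7 ≡ 293·206·346 ≡ 439 (mod 629)
The recovered value 439 does not match the digest 366.

fails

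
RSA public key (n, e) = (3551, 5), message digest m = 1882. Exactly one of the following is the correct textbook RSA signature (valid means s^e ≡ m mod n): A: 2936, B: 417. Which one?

Candidate A: 2936^2 = 8620096 ≡ 1819; 2936^4 ≡ 1819^2 = 3308761 ≡ 2780; 5 = 4 + 1, so 2936^5 ≡ 2780·2936 ≡ 1882 (mod 3551)
  → matches m = 1882
Candidate B: 417^2 = 173889 ≡ 3441; 417^4 ≡ 3441^2 = 11840481 ≡ 1447; 5 = 4 + 1, so 417^5 ≡ 1447·417 ≡ 3280 (mod 3551)

A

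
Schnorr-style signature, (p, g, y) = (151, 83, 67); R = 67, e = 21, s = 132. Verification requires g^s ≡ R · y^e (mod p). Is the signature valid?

g^s mod p:
83^2 = 6889 ≡ 94
83^4 ≡ 94^2 = 8836 ≡ 78
83^8 ≡ 78^2 = 6084 ≡ 44
83^16 ≡ 44^2 = 1936 ≡ 124
83^32 ≡ 124^2 = 15376 ≡ 125
83^64 ≡ 125^2 = 15625 ≡ 72
83^128 ≡ 72^2 = 5184 ≡ 50
132 = 128 + 4, so 83^132 ≡ 50·78 ≡ 125 (mod 151)
R · y^e mod p:
67^2 = 4489 ≡ 110
67^4 ≡ 110^2 = 12100 ≡ 20
67^8 ≡ 20^2 = 400 ≡ 98
67^16 ≡ 98^2 = 9604 ≡ 91
21 = 16 + 4 + 1, so 67^21 ≡ 91·20·67 ≡ 83 (mod 151)
67·83 = 5561 ≡ 125 (mod 151)
125 ≡ 125 (mod 151); signature holds.

valid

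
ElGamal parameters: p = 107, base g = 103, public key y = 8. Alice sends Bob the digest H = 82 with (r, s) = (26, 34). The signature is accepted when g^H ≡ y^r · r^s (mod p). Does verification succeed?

passes

Left side g^H mod p:
103^2 = 10609 ≡ 16
103^4 ≡ 16^2 = 256 ≡ 42
103^8 ≡ 42^2 = 1764 ≡ 52
103^16 ≡ 52^2 = 2704 ≡ 29
103^32 ≡ 29^2 = 841 ≡ 92
103^64 ≡ 92^2 = 8464 ≡ 11
82 = 64 + 16 + 2, so 103^82 ≡ 11·29·16 ≡ 75 (mod 107)
Right side y^r · r^s mod p:
8^2 = 64
8^4 ≡ 64^2 = 4096 ≡ 30
8^8 ≡ 30^2 = 900 ≡ 44
8^16 ≡ 44^2 = 1936 ≡ 10
26 = 16 + 8 + 2, so 8^26 ≡ 10·44·64 ≡ 19 (mod 107)
26^2 = 676 ≡ 34
26^4 ≡ 34^2 = 1156 ≡ 86
26^8 ≡ 86^2 = 7396 ≡ 13
26^16 ≡ 13^2 = 169 ≡ 62
26^32 ≡ 62^2 = 3844 ≡ 99
34 = 32 + 2, so 26^34 ≡ 99·34 ≡ 49 (mod 107)
19·49 = 931 ≡ 75 (mod 107)
75 ≡ 75 (mod 107), so the signature is genuine.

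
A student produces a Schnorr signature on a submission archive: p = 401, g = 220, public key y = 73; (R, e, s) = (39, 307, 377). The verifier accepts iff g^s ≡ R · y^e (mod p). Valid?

g^s mod p:
Squares mod 401: 220^1≡220, 220^2≡280, 220^4≡205, 220^8≡321, 220^16≡385, 220^32≡256, 220^64≡173, 220^128≡255, 220^256≡63
377 = 256 + 64 + 32 + 16 + 8 + 1, so 220^377 ≡ 63·173·256·385·321·220 ≡ 232 (mod 401)
R · y^e mod p:
Squares mod 401: 73^1≡73, 73^2≡116, 73^4≡223, 73^8≡5, 73^16≡25, 73^32≡224, 73^64≡51, 73^128≡195, 73^256≡331
307 = 256 + 32 + 16 + 2 + 1, so 73^307 ≡ 331·224·25·116·73 ≡ 346 (mod 401)
39·346 = 13494 ≡ 261 (mod 401)
232 ≠ 261; the check fails.

no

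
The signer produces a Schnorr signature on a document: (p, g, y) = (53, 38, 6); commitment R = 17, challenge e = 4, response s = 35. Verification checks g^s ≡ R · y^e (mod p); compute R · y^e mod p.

37

Squares mod 53: 6^1≡6, 6^2≡36, 6^4≡24
6^4 ≡ 24 (mod 53)
R · y^e ≡ 17·24 = 408 ≡ 37 (mod 53)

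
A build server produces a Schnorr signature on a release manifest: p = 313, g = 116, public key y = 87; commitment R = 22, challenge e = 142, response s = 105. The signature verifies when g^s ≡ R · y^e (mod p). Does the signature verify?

verifies

g^s mod p:
116^105 mod 313 = 97
R · y^e mod p:
87^142 mod 313 = 104
22·104 = 2288 ≡ 97 (mod 313)
97 ≡ 97 (mod 313); signature holds.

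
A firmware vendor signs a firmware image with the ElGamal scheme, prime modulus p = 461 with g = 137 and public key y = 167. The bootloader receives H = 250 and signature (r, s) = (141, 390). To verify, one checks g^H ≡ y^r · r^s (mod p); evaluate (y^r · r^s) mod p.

23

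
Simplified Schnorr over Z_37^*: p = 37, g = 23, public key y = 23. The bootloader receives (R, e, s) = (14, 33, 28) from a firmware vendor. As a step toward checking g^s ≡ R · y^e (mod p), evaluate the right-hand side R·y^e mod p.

10

23^2 = 529 ≡ 11
23^4 ≡ 11^2 = 121 ≡ 10
23^8 ≡ 10^2 = 100 ≡ 26
23^16 ≡ 26^2 = 676 ≡ 10
23^32 ≡ 10^2 = 100 ≡ 26
33 = 32 + 1, so 23^33 ≡ 26·23 ≡ 6 (mod 37)
R · y^e ≡ 14·6 = 84 ≡ 10 (mod 37)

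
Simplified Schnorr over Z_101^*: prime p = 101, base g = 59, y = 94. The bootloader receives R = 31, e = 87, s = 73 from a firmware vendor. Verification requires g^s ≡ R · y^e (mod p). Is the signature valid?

g^s mod p:
59^73 mod 101 = 75
R · y^e mod p:
94^87 mod 101 = 35
31·35 = 1085 ≡ 75 (mod 101)
75 ≡ 75 (mod 101); signature holds.

valid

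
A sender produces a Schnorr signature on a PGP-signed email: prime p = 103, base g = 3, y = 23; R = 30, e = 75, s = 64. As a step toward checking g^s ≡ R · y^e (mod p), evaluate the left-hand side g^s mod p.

14

3^2 = 9
3^4 ≡ 9^2 = 81
3^8 ≡ 81^2 = 6561 ≡ 72
3^16 ≡ 72^2 = 5184 ≡ 34
3^32 ≡ 34^2 = 1156 ≡ 23
3^64 ≡ 23^2 = 529 ≡ 14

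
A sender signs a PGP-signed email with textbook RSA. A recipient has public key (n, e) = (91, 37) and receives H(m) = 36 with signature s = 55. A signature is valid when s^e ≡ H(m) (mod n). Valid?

s^2 ≡ 55^2 = 3025 ≡ 22
s^4 ≡ 22^2 = 484 ≡ 29
s^8 ≡ 29^2 = 841 ≡ 22
s^16 ≡ 22^2 = 484 ≡ 29
s^32 ≡ 29^2 = 841 ≡ 22
37 = 32 + 4 + 1, so s^37 ≡ 22·29·55 ≡ 55 (mod 91)
55 ≠ 36, so verification fails.

no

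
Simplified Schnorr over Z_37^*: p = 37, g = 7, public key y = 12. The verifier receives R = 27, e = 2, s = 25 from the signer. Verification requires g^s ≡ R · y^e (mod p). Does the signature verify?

does not verify

g^s mod p:
7^2 = 49 ≡ 12
7^4 ≡ 12^2 = 144 ≡ 33
7^8 ≡ 33^2 = 1089 ≡ 16
7^16 ≡ 16^2 = 256 ≡ 34
25 = 16 + 8 + 1, so 7^25 ≡ 34·16·7 ≡ 34 (mod 37)
R · y^e mod p:
12^2 = 144 ≡ 33
27·33 = 891 ≡ 3 (mod 37)
34 ≠ 3; the check fails.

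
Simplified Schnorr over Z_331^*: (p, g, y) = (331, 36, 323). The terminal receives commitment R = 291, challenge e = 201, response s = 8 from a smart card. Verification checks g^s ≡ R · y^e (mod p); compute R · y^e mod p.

320

323^201 mod 331 = 323
R · y^e ≡ 291·323 = 93993 ≡ 320 (mod 331)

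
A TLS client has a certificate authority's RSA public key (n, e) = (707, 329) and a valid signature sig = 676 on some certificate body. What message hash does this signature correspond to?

sig^2 ≡ 676^2 = 456976 ≡ 254
sig^4 ≡ 254^2 = 64516 ≡ 179
sig^8 ≡ 179^2 = 32041 ≡ 226
sig^16 ≡ 226^2 = 51076 ≡ 172
sig^32 ≡ 172^2 = 29584 ≡ 597
sig^64 ≡ 597^2 = 356409 ≡ 81
sig^128 ≡ 81^2 = 6561 ≡ 198
sig^256 ≡ 198^2 = 39204 ≡ 319
329 = 256 + 64 + 8 + 1, so sig^329 ≡ 319·81·226·676 ≡ 23 (mod 707)

23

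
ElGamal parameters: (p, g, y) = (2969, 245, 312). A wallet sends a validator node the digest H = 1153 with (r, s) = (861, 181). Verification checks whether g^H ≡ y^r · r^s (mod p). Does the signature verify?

Left side g^H mod p:
Squares mod 2969: 245^1≡245, 245^2≡645, 245^4≡365, 245^8≡2589, 245^16≡1888, 245^32≡1744, 245^64≡1280, 245^128≡2481, 245^256≡624, 245^512≡437, 245^1024≡953
1153 = 1024 + 128 + 1, so 245^1153 ≡ 953·2481·245 ≡ 633 (mod 2969)
Right side y^r · r^s mod p:
Squares mod 2969: 312^1≡312, 312^2≡2336, 312^4≡2843, 312^8≡1031, 312^16≡59, 312^32≡512, 312^64≡872, 312^128≡320, 312^256≡1454, 312^512≡188
861 = 512 + 256 + 64 + 16 + 8 + 4 + 1, so 312^861 ≡ 188·1454·872·59·1031·2843·312 ≡ 1805 (mod 2969)
Squares mod 2969: 861^1≡861, 861^2≡2040, 861^4≡2031, 861^8≡1020, 861^16≡1250, 861^32≡806, 861^64≡2394, 861^128≡1066
181 = 128 + 32 + 16 + 4 + 1, so 861^181 ≡ 1066·806·1250·2031·861 ≡ 766 (mod 2969)
1805·766 = 1382630 ≡ 2045 (mod 2969)
633 ≠ 2045, so verification fails.

does not verify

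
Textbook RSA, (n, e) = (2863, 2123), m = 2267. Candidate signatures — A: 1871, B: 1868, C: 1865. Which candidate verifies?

B

Candidate A: 1871^2123 mod 2863 = 1495
Candidate B: 1868^2123 mod 2863 = 2267
  → matches m = 2267
Candidate C: 1865^2123 mod 2863 = 2238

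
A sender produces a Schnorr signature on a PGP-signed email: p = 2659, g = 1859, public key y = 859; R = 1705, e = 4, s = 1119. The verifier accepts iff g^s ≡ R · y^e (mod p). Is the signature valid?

g^s mod p:
Squares mod 2659: 1859^1≡1859, 1859^2≡1840, 1859^4≡693, 1859^8≡1629, 1859^16≡2618, 1859^32≡1681, 1859^64≡1903, 1859^128≡2510, 1859^256≡929, 1859^512≡1525, 1859^1024≡1659
1119 = 1024 + 64 + 16 + 8 + 4 + 2 + 1, so 1859^1119 ≡ 1659·1903·2618·1629·693·1840·1859 ≡ 1537 (mod 2659)
R · y^e mod p:
Squares mod 2659: 859^1≡859, 859^2≡1338, 859^4≡737
859^4 ≡ 737 (mod 2659)
1705·737 = 1256585 ≡ 1537 (mod 2659)
1537 ≡ 1537 (mod 2659); signature holds.

valid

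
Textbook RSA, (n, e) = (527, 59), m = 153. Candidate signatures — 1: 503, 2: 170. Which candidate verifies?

2

Candidate 1: 503^2 = 253009 ≡ 49; 503^4 ≡ 49^2 = 2401 ≡ 293; 503^8 ≡ 293^2 = 85849 ≡ 475; 503^16 ≡ 475^2 = 225625 ≡ 69; 503^32 ≡ 69^2 = 4761 ≡ 18; 59 = 32 + 16 + 8 + 2 + 1, so 503^59 ≡ 18·69·475·49·503 ≡ 71 (mod 527)
Candidate 2: 170^2 = 28900 ≡ 442; 170^4 ≡ 442^2 = 195364 ≡ 374; 170^8 ≡ 374^2 = 139876 ≡ 221; 170^16 ≡ 221^2 = 48841 ≡ 357; 170^32 ≡ 357^2 = 127449 ≡ 442; 59 = 32 + 16 + 8 + 2 + 1, so 170^59 ≡ 442·357·221·442·170 ≡ 153 (mod 527)
  → matches m = 153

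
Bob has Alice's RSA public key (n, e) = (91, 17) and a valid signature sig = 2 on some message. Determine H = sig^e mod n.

sig^17 mod 91 = 32

32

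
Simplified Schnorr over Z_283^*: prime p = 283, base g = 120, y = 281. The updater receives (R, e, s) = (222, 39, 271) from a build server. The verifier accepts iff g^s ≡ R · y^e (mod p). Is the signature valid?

valid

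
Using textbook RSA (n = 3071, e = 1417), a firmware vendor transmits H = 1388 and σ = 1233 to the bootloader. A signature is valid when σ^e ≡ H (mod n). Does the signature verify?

Squares mod 3071: σ^1≡1233, σ^2≡144, σ^4≡2310, σ^8≡1773, σ^16≡1896, σ^32≡1746, σ^64≡2084, σ^128≡662, σ^256≡2162, σ^512≡182, σ^1024≡2414
1417 = 1024 + 256 + 128 + 8 + 1, so σ^1417 ≡ 2414·2162·662·1773·1233 ≡ 904 (mod 3071)
The recovered value 904 does not match the digest 1388.

does not verify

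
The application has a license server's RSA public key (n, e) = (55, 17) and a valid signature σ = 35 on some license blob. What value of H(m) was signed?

40

σ^2 ≡ 35^2 = 1225 ≡ 15
σ^4 ≡ 15^2 = 225 ≡ 5
σ^8 ≡ 5^2 = 25
σ^16 ≡ 25^2 = 625 ≡ 20
17 = 16 + 1, so σ^17 ≡ 20·35 ≡ 40 (mod 55)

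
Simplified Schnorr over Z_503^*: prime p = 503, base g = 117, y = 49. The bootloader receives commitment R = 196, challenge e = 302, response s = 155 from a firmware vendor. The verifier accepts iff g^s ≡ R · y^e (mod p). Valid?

yes

g^s mod p:
117^155 mod 503 = 9
R · y^e mod p:
49^302 mod 503 = 95
196·95 = 18620 ≡ 9 (mod 503)
9 ≡ 9 (mod 503); signature holds.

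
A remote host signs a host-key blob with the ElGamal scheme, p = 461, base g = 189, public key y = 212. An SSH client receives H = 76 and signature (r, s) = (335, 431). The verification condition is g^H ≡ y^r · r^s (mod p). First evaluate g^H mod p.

Squares mod 461: 189^1≡189, 189^2≡224, 189^4≡388, 189^8≡258, 189^16≡180, 189^32≡130, 189^64≡304
76 = 64 + 8 + 4, so 189^76 ≡ 304·258·388 ≡ 84 (mod 461)

84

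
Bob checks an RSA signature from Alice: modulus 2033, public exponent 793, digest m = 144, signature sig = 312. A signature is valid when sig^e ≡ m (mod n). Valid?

no

Squares mod 2033: sig^1≡312, sig^2≡1793, sig^4≡676, sig^8≡1584, sig^16≡334, sig^32≡1774, sig^64≡2025, sig^128≡64, sig^256≡30, sig^512≡900
793 = 512 + 256 + 16 + 8 + 1, so sig^793 ≡ 900·30·334·1584·312 ≡ 1889 (mod 2033)
The recovered value 1889 does not match the digest 144.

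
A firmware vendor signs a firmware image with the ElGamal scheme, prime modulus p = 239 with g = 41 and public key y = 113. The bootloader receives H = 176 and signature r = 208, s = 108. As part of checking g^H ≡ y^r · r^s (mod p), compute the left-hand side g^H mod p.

41^2 = 1681 ≡ 8
41^4 ≡ 8^2 = 64
41^8 ≡ 64^2 = 4096 ≡ 33
41^16 ≡ 33^2 = 1089 ≡ 133
41^32 ≡ 133^2 = 17689 ≡ 3
41^64 ≡ 3^2 = 9
41^128 ≡ 9^2 = 81
176 = 128 + 32 + 16, so 41^176 ≡ 81·3·133 ≡ 54 (mod 239)

54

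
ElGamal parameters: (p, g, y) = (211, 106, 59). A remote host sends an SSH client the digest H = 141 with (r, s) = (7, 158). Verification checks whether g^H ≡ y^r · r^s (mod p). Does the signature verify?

does not verify

Left side g^H mod p:
106^2 = 11236 ≡ 53
106^4 ≡ 53^2 = 2809 ≡ 66
106^8 ≡ 66^2 = 4356 ≡ 136
106^16 ≡ 136^2 = 18496 ≡ 139
106^32 ≡ 139^2 = 19321 ≡ 120
106^64 ≡ 120^2 = 14400 ≡ 52
106^128 ≡ 52^2 = 2704 ≡ 172
141 = 128 + 8 + 4 + 1, so 106^141 ≡ 172·136·66·106 ≡ 98 (mod 211)
Right side y^r · r^s mod p:
59^2 = 3481 ≡ 105
59^4 ≡ 105^2 = 11025 ≡ 53
7 = 4 + 2 + 1, so 59^7 ≡ 53·105·59 ≡ 19 (mod 211)
7^2 = 49
7^4 ≡ 49^2 = 2401 ≡ 80
7^8 ≡ 80^2 = 6400 ≡ 70
7^16 ≡ 70^2 = 4900 ≡ 47
7^32 ≡ 47^2 = 2209 ≡ 99
7^64 ≡ 99^2 = 9801 ≡ 95
7^128 ≡ 95^2 = 9025 ≡ 163
158 = 128 + 16 + 8 + 4 + 2, so 7^158 ≡ 163·47·70·80·49 ≡ 170 (mod 211)
19·170 = 3230 ≡ 65 (mod 211)
98 ≠ 65, so verification fails.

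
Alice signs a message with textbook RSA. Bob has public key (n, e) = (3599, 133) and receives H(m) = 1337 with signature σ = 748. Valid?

yes

Squares mod 3599: σ^1≡748, σ^2≡1659, σ^4≡2645, σ^8≡3168, σ^16≡2212, σ^32≡1903, σ^64≡815, σ^128≡2009
133 = 128 + 4 + 1, so σ^133 ≡ 2009·2645·748 ≡ 1337 (mod 3599)
1337 = H(m), so the signature checks out.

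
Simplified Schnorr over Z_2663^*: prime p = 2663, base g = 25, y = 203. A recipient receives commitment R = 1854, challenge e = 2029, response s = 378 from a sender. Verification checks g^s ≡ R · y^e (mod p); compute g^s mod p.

1475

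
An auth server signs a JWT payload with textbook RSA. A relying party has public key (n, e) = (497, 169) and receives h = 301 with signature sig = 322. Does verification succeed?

fails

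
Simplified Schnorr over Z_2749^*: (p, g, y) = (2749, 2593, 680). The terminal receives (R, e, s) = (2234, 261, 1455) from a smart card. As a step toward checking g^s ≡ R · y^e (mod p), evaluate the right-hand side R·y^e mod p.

Squares mod 2749: 680^1≡680, 680^2≡568, 680^4≡991, 680^8≡688, 680^16≡516, 680^32≡2352, 680^64≡916, 680^128≡611, 680^256≡2206
261 = 256 + 4 + 1, so 680^261 ≡ 2206·991·680 ≡ 2550 (mod 2749)
R · y^e ≡ 2234·2550 = 5696700 ≡ 772 (mod 2749)

772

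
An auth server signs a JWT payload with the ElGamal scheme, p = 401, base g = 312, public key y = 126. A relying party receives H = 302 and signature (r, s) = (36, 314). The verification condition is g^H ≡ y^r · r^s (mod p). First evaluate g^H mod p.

312^2 = 97344 ≡ 302
312^4 ≡ 302^2 = 91204 ≡ 177
312^8 ≡ 177^2 = 31329 ≡ 51
312^16 ≡ 51^2 = 2601 ≡ 195
312^32 ≡ 195^2 = 38025 ≡ 331
312^64 ≡ 331^2 = 109561 ≡ 88
312^128 ≡ 88^2 = 7744 ≡ 125
312^256 ≡ 125^2 = 15625 ≡ 387
302 = 256 + 32 + 8 + 4 + 2, so 312^302 ≡ 387·331·51·177·302 ≡ 99 (mod 401)

99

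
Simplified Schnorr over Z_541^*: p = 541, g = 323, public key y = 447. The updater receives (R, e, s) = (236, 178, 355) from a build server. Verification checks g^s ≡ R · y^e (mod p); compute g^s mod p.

70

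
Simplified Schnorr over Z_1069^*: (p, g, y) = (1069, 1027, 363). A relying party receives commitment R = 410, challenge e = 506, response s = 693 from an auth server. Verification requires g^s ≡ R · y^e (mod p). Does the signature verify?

does not verify

g^s mod p:
1027^2 = 1054729 ≡ 695
1027^4 ≡ 695^2 = 483025 ≡ 906
1027^8 ≡ 906^2 = 820836 ≡ 913
1027^16 ≡ 913^2 = 833569 ≡ 818
1027^32 ≡ 818^2 = 669124 ≡ 999
1027^64 ≡ 999^2 = 998001 ≡ 624
1027^128 ≡ 624^2 = 389376 ≡ 260
1027^256 ≡ 260^2 = 67600 ≡ 253
1027^512 ≡ 253^2 = 64009 ≡ 938
693 = 512 + 128 + 32 + 16 + 4 + 1, so 1027^693 ≡ 938·260·999·818·906·1027 ≡ 77 (mod 1069)
R · y^e mod p:
363^2 = 131769 ≡ 282
363^4 ≡ 282^2 = 79524 ≡ 418
363^8 ≡ 418^2 = 174724 ≡ 477
363^16 ≡ 477^2 = 227529 ≡ 901
363^32 ≡ 901^2 = 811801 ≡ 430
363^64 ≡ 430^2 = 184900 ≡ 1032
363^128 ≡ 1032^2 = 1065024 ≡ 300
363^256 ≡ 300^2 = 90000 ≡ 204
506 = 256 + 128 + 64 + 32 + 16 + 8 + 2, so 363^506 ≡ 204·300·1032·430·901·477·282 ≡ 1065 (mod 1069)
410·1065 = 436650 ≡ 498 (mod 1069)
77 ≠ 498; the check fails.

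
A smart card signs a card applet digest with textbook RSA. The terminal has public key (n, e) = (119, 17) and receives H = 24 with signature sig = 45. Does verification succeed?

fails

sig^2 ≡ 45^2 = 2025 ≡ 2
sig^4 ≡ 2^2 = 4
sig^8 ≡ 4^2 = 16
sig^16 ≡ 16^2 = 256 ≡ 18
17 = 16 + 1, so sig^17 ≡ 18·45 ≡ 96 (mod 119)
The recovered value 96 does not match the digest 24.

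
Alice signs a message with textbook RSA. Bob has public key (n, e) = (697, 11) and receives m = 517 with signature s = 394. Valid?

yes

s^2 ≡ 394^2 = 155236 ≡ 502
s^4 ≡ 502^2 = 252004 ≡ 387
s^8 ≡ 387^2 = 149769 ≡ 611
11 = 8 + 2 + 1, so s^11 ≡ 611·502·394 ≡ 517 (mod 697)
s^11 mod 697 = 517 matches m.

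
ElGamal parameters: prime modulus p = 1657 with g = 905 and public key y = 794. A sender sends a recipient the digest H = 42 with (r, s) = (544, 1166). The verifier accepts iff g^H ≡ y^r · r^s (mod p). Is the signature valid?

Left side g^H mod p:
905^2 = 819025 ≡ 467
905^4 ≡ 467^2 = 218089 ≡ 1022
905^8 ≡ 1022^2 = 1044484 ≡ 574
905^16 ≡ 574^2 = 329476 ≡ 1390
905^32 ≡ 1390^2 = 1932100 ≡ 38
42 = 32 + 8 + 2, so 905^42 ≡ 38·574·467 ≡ 625 (mod 1657)
Right side y^r · r^s mod p:
794^2 = 630436 ≡ 776
794^4 ≡ 776^2 = 602176 ≡ 685
794^8 ≡ 685^2 = 469225 ≡ 294
794^16 ≡ 294^2 = 86436 ≡ 272
794^32 ≡ 272^2 = 73984 ≡ 1076
794^64 ≡ 1076^2 = 1157776 ≡ 1190
794^128 ≡ 1190^2 = 1416100 ≡ 1022
794^256 ≡ 1022^2 = 1044484 ≡ 574
794^512 ≡ 574^2 = 329476 ≡ 1390
544 = 512 + 32, so 794^544 ≡ 1390·1076 ≡ 1026 (mod 1657)
544^2 = 295936 ≡ 990
544^4 ≡ 990^2 = 980100 ≡ 813
544^8 ≡ 813^2 = 660969 ≡ 1483
544^16 ≡ 1483^2 = 2199289 ≡ 450
544^32 ≡ 450^2 = 202500 ≡ 346
544^64 ≡ 346^2 = 119716 ≡ 412
544^128 ≡ 412^2 = 169744 ≡ 730
544^256 ≡ 730^2 = 532900 ≡ 1003
544^512 ≡ 1003^2 = 1006009 ≡ 210
544^1024 ≡ 210^2 = 44100 ≡ 1018
1166 = 1024 + 128 + 8 + 4 + 2, so 544^1166 ≡ 1018·730·1483·813·990 ≡ 968 (mod 1657)
1026·968 = 993168 ≡ 625 (mod 1657)
625 ≡ 625 (mod 1657), so the signature is genuine.

valid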